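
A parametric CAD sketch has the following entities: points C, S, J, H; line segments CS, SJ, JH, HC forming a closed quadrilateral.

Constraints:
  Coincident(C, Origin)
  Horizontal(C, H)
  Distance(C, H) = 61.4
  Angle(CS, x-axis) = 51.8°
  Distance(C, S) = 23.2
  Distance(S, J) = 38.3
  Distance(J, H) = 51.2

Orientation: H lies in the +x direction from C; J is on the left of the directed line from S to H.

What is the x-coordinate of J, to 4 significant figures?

40.12

C is at the origin; C and H share the same y with |CH| = 61.4 and H in +x, so H = (61.4, 0). CS runs at 51.8° with |CS| = 23.2, so S = (14.35, 18.23). J is determined by |SJ| = 38.3 and |JH| = 51.2 together: it lies at the intersection of circle(S, 38.3) and circle(H, 51.2). With |SH| = 50.46, the foot of the radical line on SH is 13.79 from S and the perpendicular offset is √(38.3² − 13.79²) = 35.73. Taking the left-of-SH solution: J = (40.12, 46.57).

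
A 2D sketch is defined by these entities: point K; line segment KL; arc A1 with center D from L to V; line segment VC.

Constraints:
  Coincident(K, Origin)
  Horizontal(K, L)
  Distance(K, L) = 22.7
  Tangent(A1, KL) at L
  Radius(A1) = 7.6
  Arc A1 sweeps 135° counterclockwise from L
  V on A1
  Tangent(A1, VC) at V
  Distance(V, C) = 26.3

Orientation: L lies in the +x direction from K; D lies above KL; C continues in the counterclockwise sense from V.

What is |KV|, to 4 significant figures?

30.93

K is at the origin; KL is horizontal with |KL| = 22.7 and L on the +x side, so L = (22.70, 0.000). Tangency of A1 to KL means the radius DL is perpendicular to KL, so D = L + (0, 7.6) = (22.70, 7.600). On A1, L sits at bearing -90° from D; a 135° counterclockwise sweep puts V at bearing 45°, so V = D + 7.6·(cos 45°, sin 45°) = (28.07, 12.97). Then |KV| = |V − K| = 30.93.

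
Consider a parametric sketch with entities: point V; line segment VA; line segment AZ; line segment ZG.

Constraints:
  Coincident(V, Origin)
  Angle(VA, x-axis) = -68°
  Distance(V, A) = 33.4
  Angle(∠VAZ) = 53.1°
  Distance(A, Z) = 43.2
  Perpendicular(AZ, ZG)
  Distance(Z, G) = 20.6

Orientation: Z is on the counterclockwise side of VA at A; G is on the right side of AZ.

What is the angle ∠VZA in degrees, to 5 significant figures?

49.088°

V is at the origin; VA runs at -68.0° with length 33.4, so A = 33.4·(cos -68.0°, sin -68.0°) = (12.512, -30.968). ∠VAZ = 53.1°, so AZ runs at -68.0° + (180° − 53.1°) = 58.900° from the x-axis; with |AZ| = 43.2, Z = A + 43.2·(cos 58.900°, sin 58.900°) = (34.826, 6.0228). Then cos ∠VZA = ZV·ZA / (|ZV||ZA|), giving 49.088°.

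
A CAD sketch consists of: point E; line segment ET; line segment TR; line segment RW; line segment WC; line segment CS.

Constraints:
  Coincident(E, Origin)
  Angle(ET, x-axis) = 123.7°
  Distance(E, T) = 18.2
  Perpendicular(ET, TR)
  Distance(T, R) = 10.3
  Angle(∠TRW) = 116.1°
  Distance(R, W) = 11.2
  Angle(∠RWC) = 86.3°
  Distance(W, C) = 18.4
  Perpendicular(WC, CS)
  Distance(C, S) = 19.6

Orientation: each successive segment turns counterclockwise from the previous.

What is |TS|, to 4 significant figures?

9.313

E is at the origin; ET runs at 123.7° with length 18.2, so T = (-10.10, 15.14). The perpendicularity gives TR at right angles to ET, so TR runs at -146.3°; with |TR| = 10.3, R = (-18.67, 9.427). ∠TRW = 116.1° gives RW at -82.40° from the x-axis; with |RW| = 11.2, W = (-17.19, -1.675). ∠RWC = 86.3° gives WC at 11.30° from the x-axis; with |WC| = 18.4, C = (0.8573, 1.930). The perpendicularity gives CS at right angles to WC, so CS runs at 101.3°; with |CS| = 19.6, S = (-2.983, 21.15). Then |TS| = |S − T| = 9.313.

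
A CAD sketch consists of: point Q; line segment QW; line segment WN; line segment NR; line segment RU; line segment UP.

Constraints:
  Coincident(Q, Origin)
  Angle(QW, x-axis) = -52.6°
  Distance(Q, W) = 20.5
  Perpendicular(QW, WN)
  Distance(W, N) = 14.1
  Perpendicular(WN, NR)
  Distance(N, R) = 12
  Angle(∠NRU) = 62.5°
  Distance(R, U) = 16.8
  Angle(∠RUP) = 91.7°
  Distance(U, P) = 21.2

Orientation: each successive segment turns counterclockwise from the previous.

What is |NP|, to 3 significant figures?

15.9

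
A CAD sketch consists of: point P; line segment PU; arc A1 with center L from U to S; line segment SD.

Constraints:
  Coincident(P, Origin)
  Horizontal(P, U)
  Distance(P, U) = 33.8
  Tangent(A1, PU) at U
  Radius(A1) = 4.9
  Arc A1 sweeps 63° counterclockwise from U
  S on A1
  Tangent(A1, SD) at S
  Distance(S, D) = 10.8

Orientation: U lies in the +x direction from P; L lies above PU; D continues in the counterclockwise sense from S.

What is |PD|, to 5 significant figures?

44.791

P is at the origin; P and U share the same y with |PU| = 33.8 and U on the +x side, so U = (33.800, 0.0000). Since A1 is tangent to PU there, LU ⟂ PU, so L = U + (0, 4.9) = (33.800, 4.9000). On A1, U sits at bearing -90° from L; a 63° counterclockwise sweep puts S at bearing -27°, so S = L + 4.9·(cos -27°, sin -27°) = (38.166, 2.6754). The tangent condition forces LS to be normal to SD, so SD runs along (−sin -27°, cos -27°); with |SD| = 10.8, D = (43.069, 12.298). Then |PD| = |D − P| = 44.791.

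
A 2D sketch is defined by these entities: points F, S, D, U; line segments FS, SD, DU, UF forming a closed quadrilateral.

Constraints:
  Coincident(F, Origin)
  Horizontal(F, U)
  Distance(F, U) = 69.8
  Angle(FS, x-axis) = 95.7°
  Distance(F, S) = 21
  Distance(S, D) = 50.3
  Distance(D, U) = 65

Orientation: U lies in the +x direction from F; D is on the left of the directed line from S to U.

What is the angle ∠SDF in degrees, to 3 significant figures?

15.0°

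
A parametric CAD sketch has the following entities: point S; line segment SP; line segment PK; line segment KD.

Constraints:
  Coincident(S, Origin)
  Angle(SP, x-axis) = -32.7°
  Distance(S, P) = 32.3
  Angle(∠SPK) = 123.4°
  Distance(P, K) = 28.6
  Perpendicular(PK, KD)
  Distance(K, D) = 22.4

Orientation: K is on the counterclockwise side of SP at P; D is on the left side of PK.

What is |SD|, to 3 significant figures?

46.6

∠SPK = 123.4°, so PK runs at -32.7° + (180° − 123.4°) = 23.9° from the x-axis; with |PK| = 28.6, K = P + 28.6·(cos 23.9°, sin 23.9°) = (53.3, -5.86). PK ⟂ KD; with |KD| = 22.4 on the left of PK, D = K + 22.4·(-0.405, 0.914) = (44.3, 14.6). Then |SD| = |D − S| = 46.6.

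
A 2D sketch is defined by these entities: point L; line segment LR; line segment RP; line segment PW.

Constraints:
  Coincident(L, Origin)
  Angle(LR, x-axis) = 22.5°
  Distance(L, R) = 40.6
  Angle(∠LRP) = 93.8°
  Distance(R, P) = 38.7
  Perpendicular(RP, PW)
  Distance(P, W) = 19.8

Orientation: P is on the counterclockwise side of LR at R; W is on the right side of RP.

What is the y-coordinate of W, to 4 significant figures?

58.54

L is at the origin; LR runs at 22.5° with length 40.6, so R = 40.6·(cos 22.5°, sin 22.5°) = (37.51, 15.54). ∠LRP = 93.8°, so RP runs at 22.5° + (180° − 93.8°) = 108.7° from the x-axis; with |RP| = 38.7, P = R + 38.7·(cos 108.7°, sin 108.7°) = (25.10, 52.19). RP is perpendicular to PW; with |PW| = 19.8 on the right of RP, W = P + 19.8·(0.9472, 0.3206) = (43.86, 58.54). So W.y = 58.54.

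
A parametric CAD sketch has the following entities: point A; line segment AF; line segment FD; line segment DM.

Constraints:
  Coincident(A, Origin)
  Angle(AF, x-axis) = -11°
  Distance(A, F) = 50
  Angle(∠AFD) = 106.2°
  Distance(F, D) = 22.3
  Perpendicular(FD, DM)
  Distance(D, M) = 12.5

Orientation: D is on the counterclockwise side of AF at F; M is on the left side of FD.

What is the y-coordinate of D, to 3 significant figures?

10.3

A is at the origin; AF runs at -11.0° with length 50.0, so F = 50.0·(cos -11.0°, sin -11.0°) = (49.1, -9.54). ∠AFD = 106.2°, so FD runs at -11.0° + (180° − 106.2°) = 62.8° from the x-axis; with |FD| = 22.3, D = F + 22.3·(cos 62.8°, sin 62.8°) = (59.3, 10.3). So D.y = 10.3.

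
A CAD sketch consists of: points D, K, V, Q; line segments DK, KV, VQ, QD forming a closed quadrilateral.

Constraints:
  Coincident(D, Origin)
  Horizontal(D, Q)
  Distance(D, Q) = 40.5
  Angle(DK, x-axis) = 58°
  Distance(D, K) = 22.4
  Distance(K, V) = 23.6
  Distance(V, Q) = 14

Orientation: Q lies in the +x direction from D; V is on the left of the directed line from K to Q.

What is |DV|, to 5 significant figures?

36.873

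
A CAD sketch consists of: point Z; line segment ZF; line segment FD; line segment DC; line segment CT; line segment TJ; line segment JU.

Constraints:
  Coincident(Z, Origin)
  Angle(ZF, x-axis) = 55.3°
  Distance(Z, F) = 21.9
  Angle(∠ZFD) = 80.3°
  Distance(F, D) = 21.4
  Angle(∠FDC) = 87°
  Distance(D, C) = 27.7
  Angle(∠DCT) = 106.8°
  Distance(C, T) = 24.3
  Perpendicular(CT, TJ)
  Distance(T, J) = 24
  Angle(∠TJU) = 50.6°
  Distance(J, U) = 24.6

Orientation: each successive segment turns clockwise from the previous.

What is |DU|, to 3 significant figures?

22.5

Z is at the origin; ZF runs at 55.3° with length 21.9, so F = (12.5, 18.0). ∠ZFD = 80.3° gives FD at -44.4° from the x-axis; with |FD| = 21.4, D = (27.8, 3.03). ∠FDC = 87.0° gives DC at -137° from the x-axis; with |DC| = 27.7, C = (7.37, -15.7). ∠DCT = 106.8° gives CT at 149° from the x-axis; with |CT| = 24.3, T = (-13.5, -3.35). CT is perpendicular to TJ, so TJ runs at 59.4°; with |TJ| = 24.0, J = (-1.33, 17.3). ∠TJU = 50.6° gives JU at -70.0° from the x-axis; with |JU| = 24.6, U = (7.08, -5.81). Then |DU| = |U − D| = 22.5.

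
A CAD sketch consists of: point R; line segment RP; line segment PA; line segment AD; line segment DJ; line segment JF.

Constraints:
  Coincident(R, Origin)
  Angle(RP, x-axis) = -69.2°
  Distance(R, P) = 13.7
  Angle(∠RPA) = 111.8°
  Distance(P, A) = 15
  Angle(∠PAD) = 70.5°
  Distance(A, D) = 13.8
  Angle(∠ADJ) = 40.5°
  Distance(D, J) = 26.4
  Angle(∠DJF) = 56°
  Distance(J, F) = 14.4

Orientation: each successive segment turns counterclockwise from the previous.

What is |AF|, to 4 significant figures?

8.399

∠ADJ = 40.5° gives DJ at -112.0° from the x-axis; with |DJ| = 26.4, J = (5.594, -24.46). ∠DJF = 56.0° gives JF at 12.00° from the x-axis; with |JF| = 14.4, F = (19.68, -21.47). Then |AF| = |F − A| = 8.399.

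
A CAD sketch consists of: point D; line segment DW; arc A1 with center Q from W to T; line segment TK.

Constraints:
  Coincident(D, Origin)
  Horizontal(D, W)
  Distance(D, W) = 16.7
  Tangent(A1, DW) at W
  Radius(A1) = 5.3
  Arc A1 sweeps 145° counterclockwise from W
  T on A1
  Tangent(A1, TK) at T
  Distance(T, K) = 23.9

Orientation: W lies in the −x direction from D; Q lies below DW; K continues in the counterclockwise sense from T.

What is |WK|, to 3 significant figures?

28.6

D is at the origin; D and W share the same y with |DW| = 16.7 and W on the −x side, so W = (-16.7, 0.00). Tangency of A1 to DW means the radius QW is perpendicular to DW, so Q = W + (0, -5.3) = (-16.7, -5.30). On A1, W sits at bearing 90° from Q; a 145° counterclockwise sweep puts T at bearing 235°, so T = Q + 5.3·(cos 235°, sin 235°) = (-19.7, -9.64). Since A1 is tangent to TK there, QT ⟂ TK, so TK runs along (−sin 235°, cos 235°); with |TK| = 23.9, K = (-0.162, -23.3). Then |WK| = |K − W| = 28.6.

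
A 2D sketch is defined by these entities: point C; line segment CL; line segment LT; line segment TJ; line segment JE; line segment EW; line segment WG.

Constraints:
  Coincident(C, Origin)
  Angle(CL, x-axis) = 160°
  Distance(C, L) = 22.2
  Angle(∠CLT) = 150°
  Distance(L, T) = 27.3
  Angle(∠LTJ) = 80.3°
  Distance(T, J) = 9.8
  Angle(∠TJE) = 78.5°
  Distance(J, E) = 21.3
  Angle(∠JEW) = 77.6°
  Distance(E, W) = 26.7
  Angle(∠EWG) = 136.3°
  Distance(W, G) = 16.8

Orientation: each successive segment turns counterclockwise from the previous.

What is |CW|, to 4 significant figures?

50.68

C is at the origin; CL runs at 160.0° with length 22.2, so L = (-20.86, 7.593). ∠CLT = 150.0° gives LT at -170.0° from the x-axis; with |LT| = 27.3, T = (-47.75, 2.852). ∠LTJ = 80.3° gives TJ at -70.30° from the x-axis; with |TJ| = 9.8, J = (-44.44, -6.374). ∠TJE = 78.5° gives JE at 31.20° from the x-axis; with |JE| = 21.3, E = (-26.22, 4.660). ∠JEW = 77.6° gives EW at 133.6° from the x-axis; with |EW| = 26.7, W = (-44.64, 24.00). Then |CW| = |W − C| = 50.68.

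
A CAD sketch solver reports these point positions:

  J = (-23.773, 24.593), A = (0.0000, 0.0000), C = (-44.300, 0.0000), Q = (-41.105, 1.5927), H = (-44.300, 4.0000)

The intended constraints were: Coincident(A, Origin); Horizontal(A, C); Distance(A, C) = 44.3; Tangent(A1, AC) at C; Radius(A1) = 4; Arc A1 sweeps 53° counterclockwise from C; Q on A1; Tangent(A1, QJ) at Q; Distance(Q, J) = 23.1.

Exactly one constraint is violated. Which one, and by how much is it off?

Distance(Q, J) = 23.1 — off by 5.70.

A = (0.00, 0.00) ✓; A.y = 0.00, C.y = 0.00 ✓; |AC| = 44.30 ✓; ∠(HC, CA) = 90.00° ✓; |HC| = 4.000 ✓; bearing(H→Q) − bearing(H→C) = 53.00° ✓; |HQ| = 4.000 ✓; ∠(HQ, QJ) = 90.00° ✓; |QJ| = 28.80 ✗.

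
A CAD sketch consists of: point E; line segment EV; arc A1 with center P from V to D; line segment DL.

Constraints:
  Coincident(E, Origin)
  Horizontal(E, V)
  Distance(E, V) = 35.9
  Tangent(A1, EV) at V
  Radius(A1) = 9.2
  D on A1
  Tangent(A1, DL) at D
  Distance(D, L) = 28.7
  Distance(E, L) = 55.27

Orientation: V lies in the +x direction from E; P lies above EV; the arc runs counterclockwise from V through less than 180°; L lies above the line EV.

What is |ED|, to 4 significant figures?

46.25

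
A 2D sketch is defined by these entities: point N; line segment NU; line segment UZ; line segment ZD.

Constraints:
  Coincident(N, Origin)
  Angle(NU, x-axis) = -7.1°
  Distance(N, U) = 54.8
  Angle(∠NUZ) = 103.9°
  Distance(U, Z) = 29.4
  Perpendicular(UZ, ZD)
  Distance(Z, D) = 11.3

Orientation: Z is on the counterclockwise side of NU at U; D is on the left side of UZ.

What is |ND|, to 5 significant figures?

59.724

N is at the origin; NU runs at -7.1° with length 54.8, so U = 54.8·(cos -7.1°, sin -7.1°) = (54.380, -6.7734). ∠NUZ = 103.9°, so UZ runs at -7.1° + (180° − 103.9°) = 69.000° from the x-axis; with |UZ| = 29.4, Z = U + 29.4·(cos 69.000°, sin 69.000°) = (64.916, 20.674). UZ is perpendicular to ZD; with |ZD| = 11.3 on the left of UZ, D = Z + 11.3·(-0.93358, 0.35837) = (54.366, 24.723). Then |ND| = |D − N| = 59.724.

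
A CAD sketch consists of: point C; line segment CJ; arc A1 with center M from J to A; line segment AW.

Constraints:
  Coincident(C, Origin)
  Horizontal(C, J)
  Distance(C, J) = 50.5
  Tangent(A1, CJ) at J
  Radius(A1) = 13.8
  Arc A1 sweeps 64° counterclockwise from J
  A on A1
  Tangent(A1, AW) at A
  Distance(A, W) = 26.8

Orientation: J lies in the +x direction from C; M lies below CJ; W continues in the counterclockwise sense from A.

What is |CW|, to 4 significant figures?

41.33

C is at the origin; C and J share the same y with |CJ| = 50.5 and J on the +x side, so J = (50.50, 0.000). The tangent condition forces MJ to be normal to CJ, so M = J + (0, -13.8) = (50.50, -13.80). On A1, J sits at bearing 90° from M; a 64° counterclockwise sweep puts A at bearing 154°, so A = M + 13.8·(cos 154°, sin 154°) = (38.10, -7.750). The tangent condition forces MA to be normal to AW, so AW runs along (−sin 154°, cos 154°); with |AW| = 26.8, W = (26.35, -31.84). Then |CW| = |W − C| = 41.33.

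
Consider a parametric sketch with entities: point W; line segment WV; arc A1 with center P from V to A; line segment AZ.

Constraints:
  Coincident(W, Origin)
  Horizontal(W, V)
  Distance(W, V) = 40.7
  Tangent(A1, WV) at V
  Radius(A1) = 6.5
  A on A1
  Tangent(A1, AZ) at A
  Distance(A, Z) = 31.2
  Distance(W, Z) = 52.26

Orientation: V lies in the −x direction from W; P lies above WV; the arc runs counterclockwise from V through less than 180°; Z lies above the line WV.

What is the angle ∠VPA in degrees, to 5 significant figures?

93.058°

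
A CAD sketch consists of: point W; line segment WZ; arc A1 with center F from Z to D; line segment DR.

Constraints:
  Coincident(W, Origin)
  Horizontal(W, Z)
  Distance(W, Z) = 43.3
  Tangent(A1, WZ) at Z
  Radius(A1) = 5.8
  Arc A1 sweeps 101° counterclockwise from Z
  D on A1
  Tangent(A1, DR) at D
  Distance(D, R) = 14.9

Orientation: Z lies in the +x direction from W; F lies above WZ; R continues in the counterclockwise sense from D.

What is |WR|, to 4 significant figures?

50.93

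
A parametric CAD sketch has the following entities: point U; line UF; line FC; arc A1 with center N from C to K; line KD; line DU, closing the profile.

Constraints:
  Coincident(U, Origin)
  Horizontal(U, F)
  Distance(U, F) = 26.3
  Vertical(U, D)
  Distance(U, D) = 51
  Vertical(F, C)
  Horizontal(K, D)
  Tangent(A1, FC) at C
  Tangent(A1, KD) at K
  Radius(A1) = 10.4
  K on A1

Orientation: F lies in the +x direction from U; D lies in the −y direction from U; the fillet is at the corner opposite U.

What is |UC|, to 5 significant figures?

48.374

The virtual corner opposite U is at (26.300, -51.000). The tangent condition forces NC to be normal to FC and since A1 is tangent to KD there, NK ⟂ KD, with radius 10.4, so the center N sits 10.4 in from both sides at N = (15.900, -40.600). That places the tangent points at C = (26.300, -40.600) on FC and K = (15.900, -51.000) on KD. Then |UC| = |C − U| = 48.374.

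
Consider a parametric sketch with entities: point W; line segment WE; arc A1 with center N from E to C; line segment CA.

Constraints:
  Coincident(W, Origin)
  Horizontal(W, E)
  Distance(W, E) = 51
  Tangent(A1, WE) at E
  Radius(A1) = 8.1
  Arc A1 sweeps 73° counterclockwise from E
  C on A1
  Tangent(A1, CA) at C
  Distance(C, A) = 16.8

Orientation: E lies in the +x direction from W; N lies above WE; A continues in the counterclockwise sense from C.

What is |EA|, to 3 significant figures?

25.2

W is at the origin; W and E share the same y with |WE| = 51.0 and E on the +x side, so E = (51.0, 0.00). A1 meets WE tangentially, so NE is at right angles to WE, so N = E + (0, 8.1) = (51.0, 8.10). On A1, E sits at bearing -90° from N; a 73° counterclockwise sweep puts C at bearing -17°, so C = N + 8.1·(cos -17°, sin -17°) = (58.7, 5.73). The tangent condition forces NC to be normal to CA, so CA runs along (−sin -17°, cos -17°); with |CA| = 16.8, A = (63.7, 21.8). Then |EA| = |A − E| = 25.2.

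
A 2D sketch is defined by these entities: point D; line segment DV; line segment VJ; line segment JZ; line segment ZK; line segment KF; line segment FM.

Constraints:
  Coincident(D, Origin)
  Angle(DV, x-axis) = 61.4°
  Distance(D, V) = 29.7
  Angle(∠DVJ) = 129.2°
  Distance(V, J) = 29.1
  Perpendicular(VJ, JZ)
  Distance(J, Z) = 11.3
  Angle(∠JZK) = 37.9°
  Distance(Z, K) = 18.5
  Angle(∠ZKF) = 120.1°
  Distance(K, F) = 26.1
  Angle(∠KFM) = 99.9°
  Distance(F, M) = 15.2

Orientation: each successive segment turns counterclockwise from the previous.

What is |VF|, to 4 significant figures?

38.90

∠JZK = 37.9° gives ZK at -15.70° from the x-axis; with |ZK| = 18.5, K = (10.57, 43.74). ∠ZKF = 120.1° gives KF at 44.20° from the x-axis; with |KF| = 26.1, F = (29.28, 61.94). Then |VF| = |F − V| = 38.90.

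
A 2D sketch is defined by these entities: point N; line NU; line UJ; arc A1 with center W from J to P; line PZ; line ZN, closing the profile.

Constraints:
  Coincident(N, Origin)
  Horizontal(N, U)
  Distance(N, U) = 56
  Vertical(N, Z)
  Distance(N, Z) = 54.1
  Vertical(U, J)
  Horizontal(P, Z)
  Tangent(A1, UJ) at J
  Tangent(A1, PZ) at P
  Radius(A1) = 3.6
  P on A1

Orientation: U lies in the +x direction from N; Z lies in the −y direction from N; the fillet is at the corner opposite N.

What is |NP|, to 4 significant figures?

75.32

The virtual corner opposite N is at (56.00, -54.10). The tangent condition forces WJ to be normal to UJ and tangency of A1 to PZ means the radius WP is perpendicular to PZ, with radius 3.6, so the center W sits 3.6 in from both sides at W = (52.40, -50.50). That places the tangent points at J = (56.00, -50.50) on UJ and P = (52.40, -54.10) on PZ. Then |NP| = |P − N| = 75.32.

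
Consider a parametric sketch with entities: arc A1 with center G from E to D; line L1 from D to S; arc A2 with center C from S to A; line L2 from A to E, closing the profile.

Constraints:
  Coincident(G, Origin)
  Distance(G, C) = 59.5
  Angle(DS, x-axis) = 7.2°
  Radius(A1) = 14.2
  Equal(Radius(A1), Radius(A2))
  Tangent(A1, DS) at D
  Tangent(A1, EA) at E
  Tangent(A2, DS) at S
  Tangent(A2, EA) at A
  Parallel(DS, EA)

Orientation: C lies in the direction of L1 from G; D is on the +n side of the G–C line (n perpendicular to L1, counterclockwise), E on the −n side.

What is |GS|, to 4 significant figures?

61.17

Tangency of A1 to both parallel lines with radius 14.2 puts D and E at G ± 14.2·n: D = (-1.780, 14.09), E = (1.780, -14.09). Equal radii place S and A the same way about C: S = C + 14.2·n = (57.25, 21.55), A = C − 14.2·n = (60.81, -6.631). Then |GS| = |S − G| = 61.17.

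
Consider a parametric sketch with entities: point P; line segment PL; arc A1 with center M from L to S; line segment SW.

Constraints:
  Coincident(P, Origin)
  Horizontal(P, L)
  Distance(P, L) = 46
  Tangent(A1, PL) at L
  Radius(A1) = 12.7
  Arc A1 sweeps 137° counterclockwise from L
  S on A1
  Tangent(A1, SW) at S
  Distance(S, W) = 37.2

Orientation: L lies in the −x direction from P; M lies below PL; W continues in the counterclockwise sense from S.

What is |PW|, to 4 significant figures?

54.74

P is at the origin; PL is horizontal with |PL| = 46.0 and L on the −x side, so L = (-46.00, 0.000). Tangency of A1 to PL means the radius ML is perpendicular to PL, so M = L + (0, -12.7) = (-46.00, -12.70). On A1, L sits at bearing 90° from M; a 137° counterclockwise sweep puts S at bearing 227°, so S = M + 12.7·(cos 227°, sin 227°) = (-54.66, -21.99). A1 meets SW tangentially, so MS is at right angles to SW, so SW runs along (−sin 227°, cos 227°); with |SW| = 37.2, W = (-27.46, -47.36). Then |PW| = |W − P| = 54.74.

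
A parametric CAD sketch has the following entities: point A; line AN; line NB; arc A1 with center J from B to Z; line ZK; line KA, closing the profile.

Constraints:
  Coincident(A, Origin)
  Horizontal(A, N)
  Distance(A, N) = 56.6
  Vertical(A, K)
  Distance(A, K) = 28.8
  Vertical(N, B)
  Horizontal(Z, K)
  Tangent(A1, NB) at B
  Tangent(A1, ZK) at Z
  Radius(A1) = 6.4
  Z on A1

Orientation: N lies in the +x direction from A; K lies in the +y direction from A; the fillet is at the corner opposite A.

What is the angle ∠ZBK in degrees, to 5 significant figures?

38.549°

A is at the origin; A and N share the same y with |AN| = 56.6 and N on the +x side, so N = (56.600, 0.0000). A and K share the same x with |AK| = 28.8 and K on the +y side, so K = (0.0000, 28.800). The virtual corner opposite A is at (56.600, 28.800). The tangent condition forces JB to be normal to NB and tangency of A1 to ZK means the radius JZ is perpendicular to ZK, with radius 6.4, so the center J sits 6.4 in from both sides at J = (50.200, 22.400). That places the tangent points at B = (56.600, 22.400) on NB and Z = (50.200, 28.800) on ZK. Then cos ∠ZBK = BZ·BK / (|BZ||BK|), giving 38.549°.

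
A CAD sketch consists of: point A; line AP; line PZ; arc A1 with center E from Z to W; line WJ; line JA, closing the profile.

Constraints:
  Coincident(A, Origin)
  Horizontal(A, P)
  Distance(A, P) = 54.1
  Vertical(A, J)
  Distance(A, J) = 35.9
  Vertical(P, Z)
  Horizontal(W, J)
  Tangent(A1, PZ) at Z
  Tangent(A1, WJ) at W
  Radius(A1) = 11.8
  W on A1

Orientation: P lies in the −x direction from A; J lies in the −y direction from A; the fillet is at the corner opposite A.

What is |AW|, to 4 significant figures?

55.48

The virtual corner opposite A is at (-54.10, -35.90). A1 meets PZ tangentially, so EZ is at right angles to PZ and the tangent condition forces EW to be normal to WJ, with radius 11.8, so the center E sits 11.8 in from both sides at E = (-42.30, -24.10). That places the tangent points at Z = (-54.10, -24.10) on PZ and W = (-42.30, -35.90) on WJ. Then |AW| = |W − A| = 55.48.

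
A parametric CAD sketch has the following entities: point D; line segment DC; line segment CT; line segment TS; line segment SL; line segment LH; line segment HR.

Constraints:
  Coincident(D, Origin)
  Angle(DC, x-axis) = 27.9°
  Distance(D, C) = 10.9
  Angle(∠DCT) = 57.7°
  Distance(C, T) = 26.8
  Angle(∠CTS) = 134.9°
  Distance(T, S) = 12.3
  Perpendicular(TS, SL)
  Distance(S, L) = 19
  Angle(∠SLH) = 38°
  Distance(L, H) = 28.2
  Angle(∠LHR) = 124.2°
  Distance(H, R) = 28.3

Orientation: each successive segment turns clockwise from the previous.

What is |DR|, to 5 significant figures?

52.878

D is at the origin; DC runs at 27.9° with length 10.9, so C = (9.6330, 5.1004). ∠DCT = 57.7° gives CT at -94.400° from the x-axis; with |CT| = 26.8, T = (7.5770, -21.621). ∠CTS = 134.9° gives TS at -139.50° from the x-axis; with |TS| = 12.3, S = (-1.7760, -29.609). The perpendicularity gives SL at right angles to TS, so SL runs at 130.50°; with |SL| = 19.0, L = (-14.116, -15.161). ∠SLH = 38.0° gives LH at -11.500° from the x-axis; with |LH| = 28.2, H = (13.518, -20.783). ∠LHR = 124.2° gives HR at -67.300° from the x-axis; with |HR| = 28.3, R = (24.439, -46.891). Then |DR| = |R − D| = 52.878.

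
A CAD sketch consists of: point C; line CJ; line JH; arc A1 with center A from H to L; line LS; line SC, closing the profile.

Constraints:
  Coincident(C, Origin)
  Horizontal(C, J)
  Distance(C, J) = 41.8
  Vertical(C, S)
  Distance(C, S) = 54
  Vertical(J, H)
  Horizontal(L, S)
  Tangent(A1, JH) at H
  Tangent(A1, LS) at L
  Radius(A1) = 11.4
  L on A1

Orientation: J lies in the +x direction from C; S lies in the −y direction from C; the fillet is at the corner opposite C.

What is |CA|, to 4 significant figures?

52.33

C is at the origin; CJ is horizontal with |CJ| = 41.8 and J on the +x side, so J = (41.80, 0.000). CS is vertical with |CS| = 54.0 and S on the −y side, so S = (0.000, -54.00). The virtual corner opposite C is at (41.80, -54.00). A1 meets JH tangentially, so AH is at right angles to JH and tangency of A1 to LS means the radius AL is perpendicular to LS, with radius 11.4, so the center A sits 11.4 in from both sides at A = (30.40, -42.60). Then |CA| = |A − C| = 52.33.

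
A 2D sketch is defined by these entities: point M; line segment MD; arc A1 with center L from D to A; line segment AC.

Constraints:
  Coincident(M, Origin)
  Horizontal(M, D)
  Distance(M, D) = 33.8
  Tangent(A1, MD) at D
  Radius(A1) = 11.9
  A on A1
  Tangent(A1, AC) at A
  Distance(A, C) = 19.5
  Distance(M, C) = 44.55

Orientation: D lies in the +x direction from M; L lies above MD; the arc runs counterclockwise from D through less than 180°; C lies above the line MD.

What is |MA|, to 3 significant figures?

46.9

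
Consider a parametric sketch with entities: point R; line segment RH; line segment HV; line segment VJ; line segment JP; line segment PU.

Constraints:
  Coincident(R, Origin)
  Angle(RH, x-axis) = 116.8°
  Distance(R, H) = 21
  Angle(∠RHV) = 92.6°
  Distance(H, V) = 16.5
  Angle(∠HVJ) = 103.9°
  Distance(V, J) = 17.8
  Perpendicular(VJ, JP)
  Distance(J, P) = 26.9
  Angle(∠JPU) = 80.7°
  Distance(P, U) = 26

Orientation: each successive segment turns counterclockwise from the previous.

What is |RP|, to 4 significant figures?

5.181

R is at the origin; RH runs at 116.8° with length 21.0, so H = (-9.468, 18.74). ∠RHV = 92.6° gives HV at -155.8° from the x-axis; with |HV| = 16.5, V = (-24.52, 11.98). ∠HVJ = 103.9° gives VJ at -79.70° from the x-axis; with |VJ| = 17.8, J = (-21.34, -5.533). VJ ⟂ JP, so JP runs at 10.30°; with |JP| = 26.9, P = (5.131, -0.7228). Then |RP| = |P − R| = 5.181.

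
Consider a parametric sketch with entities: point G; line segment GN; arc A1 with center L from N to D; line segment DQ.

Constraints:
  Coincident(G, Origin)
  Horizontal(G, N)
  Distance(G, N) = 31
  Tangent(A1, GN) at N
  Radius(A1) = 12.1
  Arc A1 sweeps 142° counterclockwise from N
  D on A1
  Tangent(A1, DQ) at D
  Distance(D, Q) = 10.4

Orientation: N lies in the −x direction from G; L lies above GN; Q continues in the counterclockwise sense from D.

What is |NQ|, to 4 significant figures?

28.05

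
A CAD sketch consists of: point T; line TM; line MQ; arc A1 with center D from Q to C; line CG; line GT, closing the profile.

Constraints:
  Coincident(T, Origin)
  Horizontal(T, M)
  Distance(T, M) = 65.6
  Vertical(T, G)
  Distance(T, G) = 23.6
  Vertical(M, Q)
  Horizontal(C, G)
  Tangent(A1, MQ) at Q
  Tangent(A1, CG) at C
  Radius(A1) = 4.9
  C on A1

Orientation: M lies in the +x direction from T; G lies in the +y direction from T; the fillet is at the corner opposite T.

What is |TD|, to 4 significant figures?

63.52

TG is vertical with |TG| = 23.6 and G on the +y side, so G = (0.000, 23.60). The virtual corner opposite T is at (65.60, 23.60). Tangency of A1 to MQ means the radius DQ is perpendicular to MQ and A1 meets CG tangentially, so DC is at right angles to CG, with radius 4.9, so the center D sits 4.9 in from both sides at D = (60.70, 18.70). Then |TD| = |D − T| = 63.52.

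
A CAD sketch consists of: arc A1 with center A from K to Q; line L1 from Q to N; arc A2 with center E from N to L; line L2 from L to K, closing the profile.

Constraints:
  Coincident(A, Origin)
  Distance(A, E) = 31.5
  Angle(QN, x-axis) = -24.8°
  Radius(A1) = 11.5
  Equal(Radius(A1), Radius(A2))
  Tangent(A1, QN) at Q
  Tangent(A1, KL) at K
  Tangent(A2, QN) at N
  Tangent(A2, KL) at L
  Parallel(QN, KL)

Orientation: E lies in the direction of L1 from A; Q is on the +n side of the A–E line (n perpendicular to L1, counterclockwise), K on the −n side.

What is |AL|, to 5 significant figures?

33.534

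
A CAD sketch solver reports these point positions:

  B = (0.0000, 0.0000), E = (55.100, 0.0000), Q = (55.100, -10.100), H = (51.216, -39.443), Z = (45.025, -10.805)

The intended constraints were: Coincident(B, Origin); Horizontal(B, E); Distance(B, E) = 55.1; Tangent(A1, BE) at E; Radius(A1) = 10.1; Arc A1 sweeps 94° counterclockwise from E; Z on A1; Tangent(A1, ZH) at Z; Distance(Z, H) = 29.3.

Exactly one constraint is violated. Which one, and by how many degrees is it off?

Tangent(A1, ZH) at Z — off by 8.20°.

B = (0.00, 0.00) ✓; B.y = 0.00, E.y = 0.00 ✓; |BE| = 55.10 ✓; ∠(QE, EB) = 90.00° ✓; |QE| = 10.10 ✓; bearing(Q→Z) − bearing(Q→E) = 94.00° ✓; |QZ| = 10.10 ✓; ∠(QZ, ZH) = 81.80° ✗; |ZH| = 29.30 ✓.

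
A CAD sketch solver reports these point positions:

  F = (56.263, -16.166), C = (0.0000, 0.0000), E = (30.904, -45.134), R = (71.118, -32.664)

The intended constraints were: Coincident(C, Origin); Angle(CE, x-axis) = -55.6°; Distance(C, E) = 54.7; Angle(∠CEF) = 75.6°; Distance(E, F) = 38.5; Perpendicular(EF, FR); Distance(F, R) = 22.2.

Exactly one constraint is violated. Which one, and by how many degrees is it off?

Perpendicular(EF, FR) — off by 6.80°.

C = (0.00, 0.00) ✓; CE at -55.60° ✓; |CE| = 54.70 ✓; ∠CEF = 75.60° ✓; |EF| = 38.50 ✓; ∠(EF, FR) = 96.80° ✗; |FR| = 22.20 ✓.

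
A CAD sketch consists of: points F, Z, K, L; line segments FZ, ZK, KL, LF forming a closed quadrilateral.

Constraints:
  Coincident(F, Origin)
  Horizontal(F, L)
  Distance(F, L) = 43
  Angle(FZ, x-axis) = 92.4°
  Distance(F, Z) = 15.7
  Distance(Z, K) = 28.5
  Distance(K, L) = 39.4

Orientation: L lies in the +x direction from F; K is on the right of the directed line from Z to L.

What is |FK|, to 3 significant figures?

13.3

Checks: |ZK| = 28.50 ✓; |KL| = 39.40 ✓.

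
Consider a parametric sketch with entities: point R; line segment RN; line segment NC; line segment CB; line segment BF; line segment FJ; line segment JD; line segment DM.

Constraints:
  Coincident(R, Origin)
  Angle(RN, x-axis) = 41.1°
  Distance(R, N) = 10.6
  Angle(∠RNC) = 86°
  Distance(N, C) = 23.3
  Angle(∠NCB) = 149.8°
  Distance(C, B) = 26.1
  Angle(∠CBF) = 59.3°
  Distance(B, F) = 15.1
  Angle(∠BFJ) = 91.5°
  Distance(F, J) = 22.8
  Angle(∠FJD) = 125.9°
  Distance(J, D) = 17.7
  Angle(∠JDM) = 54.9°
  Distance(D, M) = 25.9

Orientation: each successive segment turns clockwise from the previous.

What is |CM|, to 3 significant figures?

19.5

R is at the origin; RN runs at 41.1° with length 10.6, so N = (7.99, 6.97). ∠RNC = 86.0° gives NC at -52.9° from the x-axis; with |NC| = 23.3, C = (22.0, -11.6). ∠NCB = 149.8° gives CB at -83.1° from the x-axis; with |CB| = 26.1, B = (25.2, -37.5). ∠CBF = 59.3° gives BF at 156° from the x-axis; with |BF| = 15.1, F = (11.4, -31.4). ∠BFJ = 91.5° gives FJ at 67.7° from the x-axis; with |FJ| = 22.8, J = (20.0, -10.3). ∠FJD = 125.9° gives JD at 13.6° from the x-axis; with |JD| = 17.7, D = (37.2, -6.18). ∠JDM = 54.9° gives DM at -112° from the x-axis; with |DM| = 25.9, M = (27.7, -30.3). Then |CM| = |M − C| = 19.5.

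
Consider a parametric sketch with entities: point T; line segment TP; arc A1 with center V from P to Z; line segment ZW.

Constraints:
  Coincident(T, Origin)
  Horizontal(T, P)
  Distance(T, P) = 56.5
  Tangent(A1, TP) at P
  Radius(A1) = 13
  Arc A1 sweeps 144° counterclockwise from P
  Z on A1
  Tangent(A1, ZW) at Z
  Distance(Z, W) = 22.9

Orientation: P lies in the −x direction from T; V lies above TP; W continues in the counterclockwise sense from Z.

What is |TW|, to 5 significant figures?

76.864

T is at the origin; TP is horizontal with |TP| = 56.5 and P on the −x side, so P = (-56.500, 0.0000). A1 meets TP tangentially, so VP is at right angles to TP, so V = P + (0, 13) = (-56.500, 13.000). On A1, P sits at bearing -90° from V; a 144° counterclockwise sweep puts Z at bearing 54°, so Z = V + 13.0·(cos 54°, sin 54°) = (-48.859, 23.517). A1 meets ZW tangentially, so VZ is at right angles to ZW, so ZW runs along (−sin 54°, cos 54°); with |ZW| = 22.9, W = (-67.385, 36.978). Then |TW| = |W − T| = 76.864.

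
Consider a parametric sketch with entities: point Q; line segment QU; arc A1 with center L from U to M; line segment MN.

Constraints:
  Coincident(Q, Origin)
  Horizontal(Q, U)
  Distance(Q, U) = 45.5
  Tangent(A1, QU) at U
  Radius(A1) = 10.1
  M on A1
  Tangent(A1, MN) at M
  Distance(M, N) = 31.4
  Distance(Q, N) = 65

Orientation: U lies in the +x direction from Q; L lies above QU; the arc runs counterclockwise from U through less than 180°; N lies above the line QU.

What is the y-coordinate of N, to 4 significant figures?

42.92

Checks: |LM| = 10.10 ✓; ∠(LM, MN) = 90.00° ✓; |MN| = 31.40 ✓; |QN| = 65.00 ✓.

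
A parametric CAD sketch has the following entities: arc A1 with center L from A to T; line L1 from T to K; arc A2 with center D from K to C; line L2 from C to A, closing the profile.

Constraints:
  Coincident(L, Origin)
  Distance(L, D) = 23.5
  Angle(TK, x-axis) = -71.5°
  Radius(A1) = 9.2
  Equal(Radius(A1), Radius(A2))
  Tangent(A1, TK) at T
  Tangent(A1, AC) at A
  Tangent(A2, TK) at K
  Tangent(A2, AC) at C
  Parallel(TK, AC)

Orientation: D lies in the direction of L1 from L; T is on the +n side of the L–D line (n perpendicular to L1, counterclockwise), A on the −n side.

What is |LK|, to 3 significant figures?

25.2

Tangency of A1 to both parallel lines with radius 9.2 puts T and A at L ± 9.2·n: T = (8.72, 2.92), A = (-8.72, -2.92). Equal radii place K and C the same way about D: K = D + 9.2·n = (16.2, -19.4), C = D − 9.2·n = (-1.27, -25.2). Then |LK| = |K − L| = 25.2.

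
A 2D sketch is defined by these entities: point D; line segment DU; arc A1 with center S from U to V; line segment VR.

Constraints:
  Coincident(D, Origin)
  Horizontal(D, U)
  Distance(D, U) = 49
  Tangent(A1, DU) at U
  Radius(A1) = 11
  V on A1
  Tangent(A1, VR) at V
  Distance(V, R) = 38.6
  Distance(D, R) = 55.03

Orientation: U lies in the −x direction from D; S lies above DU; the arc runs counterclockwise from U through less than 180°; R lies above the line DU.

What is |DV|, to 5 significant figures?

39.220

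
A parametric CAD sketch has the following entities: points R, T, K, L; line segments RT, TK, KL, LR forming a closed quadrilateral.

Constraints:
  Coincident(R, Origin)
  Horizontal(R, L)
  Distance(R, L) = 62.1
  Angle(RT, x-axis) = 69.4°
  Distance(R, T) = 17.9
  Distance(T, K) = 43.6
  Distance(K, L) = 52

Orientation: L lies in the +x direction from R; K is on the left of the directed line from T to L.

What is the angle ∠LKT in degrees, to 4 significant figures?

74.52°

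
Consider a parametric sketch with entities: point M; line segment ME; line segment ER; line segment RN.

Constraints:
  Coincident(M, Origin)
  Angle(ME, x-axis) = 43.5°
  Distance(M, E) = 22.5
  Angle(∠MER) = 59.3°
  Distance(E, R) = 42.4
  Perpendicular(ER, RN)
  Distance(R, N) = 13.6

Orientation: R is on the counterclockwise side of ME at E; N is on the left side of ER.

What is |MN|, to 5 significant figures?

31.442

∠MER = 59.3°, so ER runs at 43.5° + (180° − 59.3°) = 164.20° from the x-axis; with |ER| = 42.4, R = E + 42.4·(cos 164.20°, sin 164.20°) = (-24.477, 27.033). The perpendicularity gives RN at right angles to ER; with |RN| = 13.6 on the left of ER, N = R + 13.6·(-0.27228, -0.96222) = (-28.180, 13.946). Then |MN| = |N − M| = 31.442.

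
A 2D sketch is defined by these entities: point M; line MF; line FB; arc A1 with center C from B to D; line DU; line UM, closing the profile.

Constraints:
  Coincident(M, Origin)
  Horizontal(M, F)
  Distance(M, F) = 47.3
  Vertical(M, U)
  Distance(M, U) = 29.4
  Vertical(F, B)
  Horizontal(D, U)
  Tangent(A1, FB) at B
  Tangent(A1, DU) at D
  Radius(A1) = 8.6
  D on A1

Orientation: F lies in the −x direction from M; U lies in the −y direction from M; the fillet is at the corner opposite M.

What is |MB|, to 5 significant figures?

51.671

M is at the origin; M and F share the same y with |MF| = 47.3 and F on the −x side, so F = (-47.300, 0.0000). MU is vertical with |MU| = 29.4 and U on the −y side, so U = (0.0000, -29.400). The virtual corner opposite M is at (-47.300, -29.400). The tangent condition forces CB to be normal to FB and tangency of A1 to DU means the radius CD is perpendicular to DU, with radius 8.6, so the center C sits 8.6 in from both sides at C = (-38.700, -20.800). That places the tangent points at B = (-47.300, -20.800) on FB and D = (-38.700, -29.400) on DU. Then |MB| = |B − M| = 51.671.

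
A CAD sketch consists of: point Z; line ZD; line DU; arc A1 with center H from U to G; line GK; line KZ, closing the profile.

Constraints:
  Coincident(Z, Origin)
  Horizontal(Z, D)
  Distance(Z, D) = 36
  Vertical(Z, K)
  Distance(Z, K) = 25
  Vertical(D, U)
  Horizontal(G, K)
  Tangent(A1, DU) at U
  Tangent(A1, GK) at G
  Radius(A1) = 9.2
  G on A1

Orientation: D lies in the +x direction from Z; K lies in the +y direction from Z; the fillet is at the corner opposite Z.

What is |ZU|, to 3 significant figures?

39.3

Z is at the origin; Z and D share the same y with |ZD| = 36.0 and D on the +x side, so D = (36.0, 0.00). Z and K share the same x with |ZK| = 25.0 and K on the +y side, so K = (0.00, 25.0). The virtual corner opposite Z is at (36.0, 25.0). The tangent condition forces HU to be normal to DU and A1 meets GK tangentially, so HG is at right angles to GK, with radius 9.2, so the center H sits 9.2 in from both sides at H = (26.8, 15.8). That places the tangent points at U = (36.0, 15.8) on DU and G = (26.8, 25.0) on GK. Then |ZU| = |U − Z| = 39.3.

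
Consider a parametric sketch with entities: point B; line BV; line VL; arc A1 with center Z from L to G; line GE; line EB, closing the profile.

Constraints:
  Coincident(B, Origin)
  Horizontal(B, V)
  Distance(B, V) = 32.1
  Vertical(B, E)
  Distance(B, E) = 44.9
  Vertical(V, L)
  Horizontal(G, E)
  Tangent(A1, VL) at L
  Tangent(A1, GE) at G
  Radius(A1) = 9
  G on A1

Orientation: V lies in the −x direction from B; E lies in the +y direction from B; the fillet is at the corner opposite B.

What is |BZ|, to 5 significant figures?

42.690

B is at the origin; B and V share the same y with |BV| = 32.1 and V on the −x side, so V = (-32.100, 0.0000). B and E share the same x with |BE| = 44.9 and E on the +y side, so E = (0.0000, 44.900). The virtual corner opposite B is at (-32.100, 44.900). A1 meets VL tangentially, so ZL is at right angles to VL and since A1 is tangent to GE there, ZG ⟂ GE, with radius 9.0, so the center Z sits 9.0 in from both sides at Z = (-23.100, 35.900). Then |BZ| = |Z − B| = 42.690.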